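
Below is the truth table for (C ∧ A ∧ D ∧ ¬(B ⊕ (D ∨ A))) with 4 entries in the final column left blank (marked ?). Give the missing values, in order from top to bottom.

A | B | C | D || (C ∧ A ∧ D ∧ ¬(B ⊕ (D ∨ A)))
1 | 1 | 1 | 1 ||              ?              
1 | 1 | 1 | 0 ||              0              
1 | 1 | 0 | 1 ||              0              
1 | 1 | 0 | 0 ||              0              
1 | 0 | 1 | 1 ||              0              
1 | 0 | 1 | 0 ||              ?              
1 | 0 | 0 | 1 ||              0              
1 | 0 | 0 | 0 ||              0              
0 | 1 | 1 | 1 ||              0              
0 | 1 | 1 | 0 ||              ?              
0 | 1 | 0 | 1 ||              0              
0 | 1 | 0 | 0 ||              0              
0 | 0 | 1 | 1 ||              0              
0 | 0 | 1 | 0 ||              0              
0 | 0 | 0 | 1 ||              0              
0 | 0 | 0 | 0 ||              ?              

1, 0, 0, 0

Row A=1, B=1, C=1, D=1: ¬(B ⊕ (D ∨ A)) = 1, so (C ∧ A ∧ D ∧ ¬(B ⊕ (D ∨ A))) = 1.
Row A=1, B=0, C=1, D=0: ¬(B ⊕ (D ∨ A)) = 0, so (C ∧ A ∧ D ∧ ¬(B ⊕ (D ∨ A))) = 0.
Row A=0, B=1, C=1, D=0: ¬(B ⊕ (D ∨ A)) = 0, so (C ∧ A ∧ D ∧ ¬(B ⊕ (D ∨ A))) = 0.
Row A=0, B=0, C=0, D=0: ¬(B ⊕ (D ∨ A)) = 1, so (C ∧ A ∧ D ∧ ¬(B ⊕ (D ∨ A))) = 0.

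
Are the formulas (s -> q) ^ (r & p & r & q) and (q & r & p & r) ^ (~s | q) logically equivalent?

p  q  r  s  |  φ  ψ
T  T  T  T  |  F  F
T  T  T  F  |  F  F
T  T  F  T  |  T  T
T  T  F  F  |  T  T
T  F  T  T  |  F  F
T  F  T  F  |  T  T
T  F  F  T  |  F  F
T  F  F  F  |  T  T
F  T  T  T  |  T  T
F  T  T  F  |  T  T
F  T  F  T  |  T  T
F  T  F  F  |  T  T
F  F  T  T  |  F  F
F  F  T  F  |  T  T
F  F  F  T  |  F  F
F  F  F  F  |  T  T
The columns for φ and ψ agree on every row, so they are logically equivalent.

equivalent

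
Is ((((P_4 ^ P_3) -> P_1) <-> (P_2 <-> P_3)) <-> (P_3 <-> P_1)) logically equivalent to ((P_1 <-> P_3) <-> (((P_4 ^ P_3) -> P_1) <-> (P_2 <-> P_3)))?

P_1 | P_2 | P_3 | P_4 | φ | ψ
--- | --- | --- | --- | - | -
 T  |  T  |  T  |  T  | T | T
 T  |  T  |  T  |  F  | T | T
 T  |  T  |  F  |  T  | T | T
 T  |  T  |  F  |  F  | T | T
 T  |  F  |  T  |  T  | F | F
 T  |  F  |  T  |  F  | F | F
 T  |  F  |  F  |  T  | F | F
 T  |  F  |  F  |  F  | F | F
 F  |  T  |  T  |  T  | F | F
 F  |  T  |  T  |  F  | T | T
 F  |  T  |  F  |  T  | T | T
 F  |  T  |  F  |  F  | F | F
 F  |  F  |  T  |  T  | T | T
 F  |  F  |  T  |  F  | F | F
 F  |  F  |  F  |  T  | F | F
 F  |  F  |  F  |  F  | T | T
The columns for φ and ψ agree on every row, so they are logically equivalent.

equivalent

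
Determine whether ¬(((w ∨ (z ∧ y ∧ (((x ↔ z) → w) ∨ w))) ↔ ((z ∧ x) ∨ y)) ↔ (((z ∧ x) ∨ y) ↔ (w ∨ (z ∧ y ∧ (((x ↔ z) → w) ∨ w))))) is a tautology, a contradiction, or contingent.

x | y | z | w | φ
- | - | - | - | -
F | F | F | F | F
F | F | F | T | F
F | F | T | F | F
F | F | T | T | F
F | T | F | F | F
F | T | F | T | F
F | T | T | F | F
F | T | T | T | F
T | F | F | F | F
T | F | F | T | F
T | F | T | F | F
T | F | T | T | F
T | T | F | F | F
T | T | F | T | F
T | T | T | F | F
T | T | T | T | F
Every row is F, so the formula is a contradiction.

contradiction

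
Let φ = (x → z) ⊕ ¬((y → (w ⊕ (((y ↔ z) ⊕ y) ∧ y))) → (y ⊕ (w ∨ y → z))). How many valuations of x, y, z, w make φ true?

x  y  z  w  |  φ
F  F  F  F  |  T
F  F  F  T  |  F
F  F  T  F  |  T
F  F  T  T  |  T
F  T  F  F  |  T
F  T  F  T  |  T
F  T  T  F  |  T
F  T  T  T  |  F
T  F  F  F  |  F
T  F  F  T  |  T
T  F  T  F  |  T
T  F  T  T  |  T
T  T  F  F  |  F
T  T  F  T  |  F
T  T  T  F  |  T
T  T  T  T  |  F
The formula is true on 10 of the 16 rows.

10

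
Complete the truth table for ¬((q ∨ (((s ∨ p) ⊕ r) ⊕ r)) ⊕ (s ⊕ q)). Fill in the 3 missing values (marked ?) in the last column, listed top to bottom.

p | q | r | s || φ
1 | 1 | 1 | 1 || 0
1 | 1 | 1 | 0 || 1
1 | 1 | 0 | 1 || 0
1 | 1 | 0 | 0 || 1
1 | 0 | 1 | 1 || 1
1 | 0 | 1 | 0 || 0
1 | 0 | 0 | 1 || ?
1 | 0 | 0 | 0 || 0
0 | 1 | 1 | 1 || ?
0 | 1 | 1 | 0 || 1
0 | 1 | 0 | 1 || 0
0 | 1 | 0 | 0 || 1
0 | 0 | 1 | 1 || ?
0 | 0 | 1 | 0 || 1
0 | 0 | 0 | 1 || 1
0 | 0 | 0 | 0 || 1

1, 0, 1

Row p=1, q=0, r=0, s=1: (q ∨ (((s ∨ p) ⊕ r) ⊕ r)) = 1, (s ⊕ q) = 1, ((q ∨ (((s ∨ p) ⊕ r) ⊕ r)) ⊕ (s ⊕ q)) = 0, so the formula = 1.
Row p=0, q=1, r=1, s=1: (q ∨ (((s ∨ p) ⊕ r) ⊕ r)) = 1, (s ⊕ q) = 0, ((q ∨ (((s ∨ p) ⊕ r) ⊕ r)) ⊕ (s ⊕ q)) = 1, so the formula = 0.
Row p=0, q=0, r=1, s=1: (q ∨ (((s ∨ p) ⊕ r) ⊕ r)) = 1, (s ⊕ q) = 1, ((q ∨ (((s ∨ p) ⊕ r) ⊕ r)) ⊕ (s ⊕ q)) = 0, so the formula = 1.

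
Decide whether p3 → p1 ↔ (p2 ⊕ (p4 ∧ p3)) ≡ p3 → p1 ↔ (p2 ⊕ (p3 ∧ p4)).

equivalent

p1 | p2 | p3 | p4 | φ | ψ
-- | -- | -- | -- | - | -
F  | F  | F  | F  | F | F
F  | F  | F  | T  | F | F
F  | F  | T  | F  | T | T
F  | F  | T  | T  | F | F
F  | T  | F  | F  | T | T
F  | T  | F  | T  | T | T
F  | T  | T  | F  | F | F
F  | T  | T  | T  | T | T
T  | F  | F  | F  | F | F
T  | F  | F  | T  | F | F
T  | F  | T  | F  | F | F
T  | F  | T  | T  | T | T
T  | T  | F  | F  | T | T
T  | T  | F  | T  | T | T
T  | T  | T  | F  | T | T
T  | T  | T  | T  | F | F
The columns for φ and ψ agree on every row, so they are logically equivalent.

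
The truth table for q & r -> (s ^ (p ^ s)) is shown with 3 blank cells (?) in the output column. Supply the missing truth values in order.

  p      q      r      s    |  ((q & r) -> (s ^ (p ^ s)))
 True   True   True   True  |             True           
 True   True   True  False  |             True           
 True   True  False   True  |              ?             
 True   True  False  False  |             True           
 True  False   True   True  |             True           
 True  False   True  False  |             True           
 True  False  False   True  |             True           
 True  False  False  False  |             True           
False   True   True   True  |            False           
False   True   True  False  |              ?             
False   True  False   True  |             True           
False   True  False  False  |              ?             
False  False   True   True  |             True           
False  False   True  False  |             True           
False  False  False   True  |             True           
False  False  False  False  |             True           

Row p=True, q=True, r=False, s=True: (q & r) = False, (s ^ (p ^ s)) = True, so ((q & r) -> (s ^ (p ^ s))) = True.
Row p=False, q=True, r=True, s=False: (q & r) = True, (s ^ (p ^ s)) = False, so ((q & r) -> (s ^ (p ^ s))) = False.
Row p=False, q=True, r=False, s=False: (q & r) = False, (s ^ (p ^ s)) = False, so ((q & r) -> (s ^ (p ^ s))) = True.

True, False, True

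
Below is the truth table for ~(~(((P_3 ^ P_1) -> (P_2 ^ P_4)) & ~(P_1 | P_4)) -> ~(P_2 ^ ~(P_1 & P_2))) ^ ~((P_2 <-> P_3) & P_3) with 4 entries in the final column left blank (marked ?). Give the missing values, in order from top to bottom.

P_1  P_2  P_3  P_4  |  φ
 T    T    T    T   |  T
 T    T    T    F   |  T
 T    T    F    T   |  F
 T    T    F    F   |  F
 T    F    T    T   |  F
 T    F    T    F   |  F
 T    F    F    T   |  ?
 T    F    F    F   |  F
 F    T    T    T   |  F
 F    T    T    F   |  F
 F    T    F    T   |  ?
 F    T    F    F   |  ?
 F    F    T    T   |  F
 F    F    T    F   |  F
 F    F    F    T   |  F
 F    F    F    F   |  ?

F, T, T, T

Row P_1=T, P_2=F, P_3=F, P_4=T: ~(~(((P_3 ^ P_1) -> (P_2 ^ P_4)) & ~(P_1 | P_4)) -> ~(P_2 ^ ~(P_1 & P_2))) = T, ~((P_2 <-> P_3) & P_3) = T, so the formula = F.
Row P_1=F, P_2=T, P_3=F, P_4=T: ~(~(((P_3 ^ P_1) -> (P_2 ^ P_4)) & ~(P_1 | P_4)) -> ~(P_2 ^ ~(P_1 & P_2))) = F, ~((P_2 <-> P_3) & P_3) = T, so the formula = T.
Row P_1=F, P_2=T, P_3=F, P_4=F: ~(~(((P_3 ^ P_1) -> (P_2 ^ P_4)) & ~(P_1 | P_4)) -> ~(P_2 ^ ~(P_1 & P_2))) = F, ~((P_2 <-> P_3) & P_3) = T, so the formula = T.
Row P_1=F, P_2=F, P_3=F, P_4=F: ~(~(((P_3 ^ P_1) -> (P_2 ^ P_4)) & ~(P_1 | P_4)) -> ~(P_2 ^ ~(P_1 & P_2))) = F, ~((P_2 <-> P_3) & P_3) = T, so the formula = T.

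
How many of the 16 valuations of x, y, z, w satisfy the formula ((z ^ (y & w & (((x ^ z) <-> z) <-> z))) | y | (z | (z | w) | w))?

x | y | z | w || φ
1 | 1 | 1 | 1 || 1
1 | 1 | 1 | 0 || 1
1 | 1 | 0 | 1 || 1
1 | 1 | 0 | 0 || 1
1 | 0 | 1 | 1 || 1
1 | 0 | 1 | 0 || 1
1 | 0 | 0 | 1 || 1
1 | 0 | 0 | 0 || 0
0 | 1 | 1 | 1 || 1
0 | 1 | 1 | 0 || 1
0 | 1 | 0 | 1 || 1
0 | 1 | 0 | 0 || 1
0 | 0 | 1 | 1 || 1
0 | 0 | 1 | 0 || 1
0 | 0 | 0 | 1 || 1
0 | 0 | 0 | 0 || 0
The formula is true on 14 of the 16 rows.

14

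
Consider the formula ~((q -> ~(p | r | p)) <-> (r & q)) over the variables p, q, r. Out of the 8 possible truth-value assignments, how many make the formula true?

p  q  r     (p | r | p)  ~(p | r | p)  (q -> ~(p | r | p))  (r & q)  φ
0  0  0          0            1                 1              0     1
0  0  1          1            0                 1              0     1
0  1  0          0            1                 1              0     1
0  1  1          1            0                 0              1     1
1  0  0          1            0                 1              0     1
1  0  1          1            0                 1              0     1
1  1  0          1            0                 0              0     0
1  1  1          1            0                 0              1     1
The formula is true on 7 of the 8 rows.

7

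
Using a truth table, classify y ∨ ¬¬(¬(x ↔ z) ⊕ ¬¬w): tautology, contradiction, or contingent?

x | y | z | w || (x ↔ z) | ¬(x ↔ z) | ¬w | ¬¬w | (¬(x ↔ z) ⊕ ¬¬w) | ¬(¬(x ↔ z) ⊕ ¬¬w) | ¬¬(¬(x ↔ z) ⊕ ¬¬w) | (y ∨ ¬¬(¬(x ↔ z) ⊕ ¬¬w))
T | T | T | T ||    T    |    F     | F  |  T  |        T         |         F         |         T          |            T            
T | T | T | F ||    T    |    F     | T  |  F  |        F         |         T         |         F          |            T            
T | T | F | T ||    F    |    T     | F  |  T  |        F         |         T         |         F          |            T            
T | T | F | F ||    F    |    T     | T  |  F  |        T         |         F         |         T          |            T            
T | F | T | T ||    T    |    F     | F  |  T  |        T         |         F         |         T          |            T            
T | F | T | F ||    T    |    F     | T  |  F  |        F         |         T         |         F          |            F            
T | F | F | T ||    F    |    T     | F  |  T  |        F         |         T         |         F          |            F            
T | F | F | F ||    F    |    T     | T  |  F  |        T         |         F         |         T          |            T            
F | T | T | T ||    F    |    T     | F  |  T  |        F         |         T         |         F          |            T            
F | T | T | F ||    F    |    T     | T  |  F  |        T         |         F         |         T          |            T            
F | T | F | T ||    T    |    F     | F  |  T  |        T         |         F         |         T          |            T            
F | T | F | F ||    T    |    F     | T  |  F  |        F         |         T         |         F          |            T            
F | F | T | T ||    F    |    T     | F  |  T  |        F         |         T         |         F          |            F            
F | F | T | F ||    F    |    T     | T  |  F  |        T         |         F         |         T          |            T            
F | F | F | T ||    T    |    F     | F  |  T  |        T         |         F         |         T          |            T            
F | F | F | F ||    T    |    F     | T  |  F  |        F         |         T         |         F          |            F            
12 of 16 rows are T, so the formula is contingent.

contingent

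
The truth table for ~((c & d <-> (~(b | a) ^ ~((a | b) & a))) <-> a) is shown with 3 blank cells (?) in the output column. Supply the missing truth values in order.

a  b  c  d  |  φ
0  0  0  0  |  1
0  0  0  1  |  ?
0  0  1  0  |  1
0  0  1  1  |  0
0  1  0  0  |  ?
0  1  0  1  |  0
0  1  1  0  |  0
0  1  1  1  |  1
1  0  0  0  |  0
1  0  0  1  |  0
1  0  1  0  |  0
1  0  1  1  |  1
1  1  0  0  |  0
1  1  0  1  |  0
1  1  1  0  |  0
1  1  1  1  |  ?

1, 0, 1

Row a=0, b=0, c=0, d=1: (c & d <-> (~(b | a) ^ ~((a | b) & a))) = 1, ((c & d <-> (~(b | a) ^ ~((a | b) & a))) <-> a) = 0, so the formula = 1.
Row a=0, b=1, c=0, d=0: (c & d <-> (~(b | a) ^ ~((a | b) & a))) = 0, ((c & d <-> (~(b | a) ^ ~((a | b) & a))) <-> a) = 1, so the formula = 0.
Row a=1, b=1, c=1, d=1: (c & d <-> (~(b | a) ^ ~((a | b) & a))) = 0, ((c & d <-> (~(b | a) ^ ~((a | b) & a))) <-> a) = 0, so the formula = 1.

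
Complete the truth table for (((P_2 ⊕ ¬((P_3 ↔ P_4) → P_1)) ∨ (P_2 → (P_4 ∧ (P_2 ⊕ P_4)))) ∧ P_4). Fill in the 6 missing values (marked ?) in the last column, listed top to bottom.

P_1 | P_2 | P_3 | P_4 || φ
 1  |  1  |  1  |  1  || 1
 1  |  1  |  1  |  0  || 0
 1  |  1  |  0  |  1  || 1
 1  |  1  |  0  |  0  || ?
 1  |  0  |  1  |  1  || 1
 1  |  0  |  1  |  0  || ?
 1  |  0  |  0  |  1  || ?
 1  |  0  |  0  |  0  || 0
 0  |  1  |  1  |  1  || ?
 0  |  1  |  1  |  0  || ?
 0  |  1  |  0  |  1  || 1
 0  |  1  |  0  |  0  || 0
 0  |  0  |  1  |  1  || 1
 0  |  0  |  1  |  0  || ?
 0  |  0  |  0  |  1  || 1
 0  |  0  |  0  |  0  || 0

Row P_1=1, P_2=1, P_3=0, P_4=0: ((P_2 ⊕ ¬((P_3 ↔ P_4) → P_1)) ∨ (P_2 → (P_4 ∧ (P_2 ⊕ P_4)))) = 1, so the formula = 0.
Row P_1=1, P_2=0, P_3=1, P_4=0: ((P_2 ⊕ ¬((P_3 ↔ P_4) → P_1)) ∨ (P_2 → (P_4 ∧ (P_2 ⊕ P_4)))) = 1, so the formula = 0.
Row P_1=1, P_2=0, P_3=0, P_4=1: ((P_2 ⊕ ¬((P_3 ↔ P_4) → P_1)) ∨ (P_2 → (P_4 ∧ (P_2 ⊕ P_4)))) = 1, so the formula = 1.
Row P_1=0, P_2=1, P_3=1, P_4=1: ((P_2 ⊕ ¬((P_3 ↔ P_4) → P_1)) ∨ (P_2 → (P_4 ∧ (P_2 ⊕ P_4)))) = 0, so the formula = 0.
Row P_1=0, P_2=1, P_3=1, P_4=0: ((P_2 ⊕ ¬((P_3 ↔ P_4) → P_1)) ∨ (P_2 → (P_4 ∧ (P_2 ⊕ P_4)))) = 1, so the formula = 0.
Row P_1=0, P_2=0, P_3=1, P_4=0: ((P_2 ⊕ ¬((P_3 ↔ P_4) → P_1)) ∨ (P_2 → (P_4 ∧ (P_2 ⊕ P_4)))) = 1, so the formula = 0.

0, 0, 1, 0, 0, 0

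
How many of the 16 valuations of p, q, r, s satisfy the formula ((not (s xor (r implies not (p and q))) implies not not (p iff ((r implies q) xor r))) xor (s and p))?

8

p  q  r  s  |  φ
T  T  T  T  |  F
T  T  T  F  |  F
T  T  F  T  |  F
T  T  F  F  |  T
T  F  T  T  |  F
T  F  T  F  |  T
T  F  F  T  |  F
T  F  F  F  |  T
F  T  T  T  |  T
F  T  T  F  |  T
F  T  F  T  |  F
F  T  F  F  |  T
F  F  T  T  |  F
F  F  T  F  |  T
F  F  F  T  |  F
F  F  F  F  |  T
The formula is true on 8 of the 16 rows.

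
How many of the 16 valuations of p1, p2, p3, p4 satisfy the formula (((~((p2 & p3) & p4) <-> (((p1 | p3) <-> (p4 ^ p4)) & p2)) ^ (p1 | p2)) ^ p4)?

10

p1  p2  p3  p4     (p2 & p3)  ((p2 & p3) & p4)  ~((p2 & p3) & p4)  (p1 | p3)  (p4 ^ p4)  ((p1 | p3) <-> (p4 ^ p4))  (p1 | p2)  φ
0   0   0   0          0             0                  1              0          0                  1                  0      0
0   0   0   1          0             0                  1              0          0                  1                  0      1
0   0   1   0          0             0                  1              1          0                  0                  0      0
0   0   1   1          0             0                  1              1          0                  0                  0      1
0   1   0   0          0             0                  1              0          0                  1                  1      0
0   1   0   1          0             0                  1              0          0                  1                  1      1
0   1   1   0          1             0                  1              1          0                  0                  1      1
0   1   1   1          1             1                  0              1          0                  0                  1      1
1   0   0   0          0             0                  1              1          0                  0                  1      1
1   0   0   1          0             0                  1              1          0                  0                  1      0
1   0   1   0          0             0                  1              1          0                  0                  1      1
1   0   1   1          0             0                  1              1          0                  0                  1      0
1   1   0   0          0             0                  1              1          0                  0                  1      1
1   1   0   1          0             0                  1              1          0                  0                  1      0
1   1   1   0          1             0                  1              1          0                  0                  1      1
1   1   1   1          1             1                  0              1          0                  0                  1      1
The formula is true on 10 of the 16 rows.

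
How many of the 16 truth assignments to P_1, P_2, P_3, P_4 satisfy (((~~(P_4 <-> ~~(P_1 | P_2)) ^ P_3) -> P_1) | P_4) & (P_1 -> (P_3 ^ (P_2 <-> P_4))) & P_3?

5

P_1 | P_2 | P_3 | P_4 || φ
 T  |  T  |  T  |  T  || F
 T  |  T  |  T  |  F  || T
 T  |  T  |  F  |  T  || F
 T  |  T  |  F  |  F  || F
 T  |  F  |  T  |  T  || T
 T  |  F  |  T  |  F  || F
 T  |  F  |  F  |  T  || F
 T  |  F  |  F  |  F  || F
 F  |  T  |  T  |  T  || T
 F  |  T  |  T  |  F  || F
 F  |  T  |  F  |  T  || F
 F  |  T  |  F  |  F  || F
 F  |  F  |  T  |  T  || T
 F  |  F  |  T  |  F  || T
 F  |  F  |  F  |  T  || F
 F  |  F  |  F  |  F  || F
The formula is true on 5 of the 16 rows.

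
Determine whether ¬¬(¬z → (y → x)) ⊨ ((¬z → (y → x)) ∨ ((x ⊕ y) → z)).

yes

x | y | z || φ | ψ
T | T | T || T | T
T | T | F || T | T
T | F | T || T | T
T | F | F || T | T
F | T | T || T | T
F | T | F || F | F
F | F | T || T | T
F | F | F || T | T
In every row where φ is true, ψ is also true, so φ ⊨ ψ.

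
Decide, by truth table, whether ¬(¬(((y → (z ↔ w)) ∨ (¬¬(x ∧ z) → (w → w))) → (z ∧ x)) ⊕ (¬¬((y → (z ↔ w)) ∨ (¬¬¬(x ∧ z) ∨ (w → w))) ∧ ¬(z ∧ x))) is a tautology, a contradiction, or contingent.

tautology

x | y | z | w | (z ↔ w) | (y → (z ↔ w)) | (x ∧ z) | ¬(x ∧ z) | ¬¬(x ∧ z) | (w → w) | (¬¬(x ∧ z) → (w → w)) | (z ∧ x) | ¬¬¬(x ∧ z) | (¬¬¬(x ∧ z) ∨ (w → w)) | ¬(z ∧ x) | φ
- | - | - | - | ------- | ------------- | ------- | -------- | --------- | ------- | --------------------- | ------- | ---------- | ---------------------- | -------- | -
T | T | T | T |    T    |       T       |    T    |    F     |     T     |    T    |           T           |    T    |     F      |           T            |    F     | T
T | T | T | F |    F    |       F       |    T    |    F     |     T     |    T    |           T           |    T    |     F      |           T            |    F     | T
T | T | F | T |    F    |       F       |    F    |    T     |     F     |    T    |           T           |    F    |     T      |           T            |    T     | T
T | T | F | F |    T    |       T       |    F    |    T     |     F     |    T    |           T           |    F    |     T      |           T            |    T     | T
T | F | T | T |    T    |       T       |    T    |    F     |     T     |    T    |           T           |    T    |     F      |           T            |    F     | T
T | F | T | F |    F    |       T       |    T    |    F     |     T     |    T    |           T           |    T    |     F      |           T            |    F     | T
T | F | F | T |    F    |       T       |    F    |    T     |     F     |    T    |           T           |    F    |     T      |           T            |    T     | T
T | F | F | F |    T    |       T       |    F    |    T     |     F     |    T    |           T           |    F    |     T      |           T            |    T     | T
F | T | T | T |    T    |       T       |    F    |    T     |     F     |    T    |           T           |    F    |     T      |           T            |    T     | T
F | T | T | F |    F    |       F       |    F    |    T     |     F     |    T    |           T           |    F    |     T      |           T            |    T     | T
F | T | F | T |    F    |       F       |    F    |    T     |     F     |    T    |           T           |    F    |     T      |           T            |    T     | T
F | T | F | F |    T    |       T       |    F    |    T     |     F     |    T    |           T           |    F    |     T      |           T            |    T     | T
F | F | T | T |    T    |       T       |    F    |    T     |     F     |    T    |           T           |    F    |     T      |           T            |    T     | T
F | F | T | F |    F    |       T       |    F    |    T     |     F     |    T    |           T           |    F    |     T      |           T            |    T     | T
F | F | F | T |    F    |       T       |    F    |    T     |     F     |    T    |           T           |    F    |     T      |           T            |    T     | T
F | F | F | F |    T    |       T       |    F    |    T     |     F     |    T    |           T           |    F    |     T      |           T            |    T     | T
Every row is T, so the formula is a tautology.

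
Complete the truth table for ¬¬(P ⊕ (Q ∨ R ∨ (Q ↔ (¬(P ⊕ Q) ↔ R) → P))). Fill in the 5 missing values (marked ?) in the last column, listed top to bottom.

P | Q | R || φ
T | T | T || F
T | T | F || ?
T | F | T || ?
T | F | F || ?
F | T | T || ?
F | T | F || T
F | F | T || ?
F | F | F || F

Row P=T, Q=T, R=F: (P ⊕ (Q ∨ R ∨ (Q ↔ (¬(P ⊕ Q) ↔ R) → P))) = F, ¬(P ⊕ (Q ∨ R ∨ (Q ↔ (¬(P ⊕ Q) ↔ R) → P))) = T, so the formula = F.
Row P=T, Q=F, R=T: (P ⊕ (Q ∨ R ∨ (Q ↔ (¬(P ⊕ Q) ↔ R) → P))) = F, ¬(P ⊕ (Q ∨ R ∨ (Q ↔ (¬(P ⊕ Q) ↔ R) → P))) = T, so the formula = F.
Row P=T, Q=F, R=F: (P ⊕ (Q ∨ R ∨ (Q ↔ (¬(P ⊕ Q) ↔ R) → P))) = T, ¬(P ⊕ (Q ∨ R ∨ (Q ↔ (¬(P ⊕ Q) ↔ R) → P))) = F, so the formula = T.
Row P=F, Q=T, R=T: (P ⊕ (Q ∨ R ∨ (Q ↔ (¬(P ⊕ Q) ↔ R) → P))) = T, ¬(P ⊕ (Q ∨ R ∨ (Q ↔ (¬(P ⊕ Q) ↔ R) → P))) = F, so the formula = T.
Row P=F, Q=F, R=T: (P ⊕ (Q ∨ R ∨ (Q ↔ (¬(P ⊕ Q) ↔ R) → P))) = T, ¬(P ⊕ (Q ∨ R ∨ (Q ↔ (¬(P ⊕ Q) ↔ R) → P))) = F, so the formula = T.

F, F, T, T, T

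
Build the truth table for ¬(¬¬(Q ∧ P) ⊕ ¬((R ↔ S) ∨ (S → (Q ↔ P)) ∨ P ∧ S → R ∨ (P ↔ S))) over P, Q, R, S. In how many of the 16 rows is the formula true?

P | Q | R | S | (Q ∧ P) | ¬(Q ∧ P) | ¬¬(Q ∧ P) | (R ↔ S) | (Q ↔ P) | (S → (Q ↔ P)) | (P ∧ S) | (P ↔ S) | (R ∨ (P ↔ S)) | φ
- | - | - | - | ------- | -------- | --------- | ------- | ------- | ------------- | ------- | ------- | ------------- | -
T | T | T | T |    T    |    F     |     T     |    T    |    T    |       T       |    T    |    T    |       T       | F
T | T | T | F |    T    |    F     |     T     |    F    |    T    |       T       |    F    |    F    |       T       | F
T | T | F | T |    T    |    F     |     T     |    F    |    T    |       T       |    T    |    T    |       T       | F
T | T | F | F |    T    |    F     |     T     |    T    |    T    |       T       |    F    |    F    |       F       | T
T | F | T | T |    F    |    T     |     F     |    T    |    F    |       F       |    T    |    T    |       T       | T
T | F | T | F |    F    |    T     |     F     |    F    |    F    |       T       |    F    |    F    |       T       | T
T | F | F | T |    F    |    T     |     F     |    F    |    F    |       F       |    T    |    T    |       T       | T
T | F | F | F |    F    |    T     |     F     |    T    |    F    |       T       |    F    |    F    |       F       | F
F | T | T | T |    F    |    T     |     F     |    T    |    F    |       F       |    F    |    F    |       T       | T
F | T | T | F |    F    |    T     |     F     |    F    |    F    |       T       |    F    |    T    |       T       | T
F | T | F | T |    F    |    T     |     F     |    F    |    F    |       F       |    F    |    F    |       F       | T
F | T | F | F |    F    |    T     |     F     |    T    |    F    |       T       |    F    |    T    |       T       | T
F | F | T | T |    F    |    T     |     F     |    T    |    T    |       T       |    F    |    F    |       T       | T
F | F | T | F |    F    |    T     |     F     |    F    |    T    |       T       |    F    |    T    |       T       | T
F | F | F | T |    F    |    T     |     F     |    F    |    T    |       T       |    F    |    F    |       F       | F
F | F | F | F |    F    |    T     |     F     |    T    |    T    |       T       |    F    |    T    |       T       | T
The formula is true on 11 of the 16 rows.

11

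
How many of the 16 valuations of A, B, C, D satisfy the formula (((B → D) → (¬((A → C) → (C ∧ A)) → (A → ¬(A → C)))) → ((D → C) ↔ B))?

A  B  C  D  |  φ
T  T  T  T  |  T
T  T  T  F  |  T
T  T  F  T  |  F
T  T  F  F  |  T
T  F  T  T  |  F
T  F  T  F  |  F
T  F  F  T  |  T
T  F  F  F  |  F
F  T  T  T  |  T
F  T  T  F  |  T
F  T  F  T  |  F
F  T  F  F  |  T
F  F  T  T  |  F
F  F  T  F  |  F
F  F  F  T  |  T
F  F  F  F  |  F
The formula is true on 8 of the 16 rows.

8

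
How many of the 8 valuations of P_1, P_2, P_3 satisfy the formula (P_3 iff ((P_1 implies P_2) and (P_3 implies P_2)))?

3

P_1 | P_2 | P_3 | (P_1 implies P_2) | (P_3 implies P_2) | φ
--- | --- | --- | ----------------- | ----------------- | -
 0  |  0  |  0  |         1         |         1         | 0
 0  |  0  |  1  |         1         |         0         | 0
 0  |  1  |  0  |         1         |         1         | 0
 0  |  1  |  1  |         1         |         1         | 1
 1  |  0  |  0  |         0         |         1         | 1
 1  |  0  |  1  |         0         |         0         | 0
 1  |  1  |  0  |         1         |         1         | 0
 1  |  1  |  1  |         1         |         1         | 1
The formula is true on 3 of the 8 rows.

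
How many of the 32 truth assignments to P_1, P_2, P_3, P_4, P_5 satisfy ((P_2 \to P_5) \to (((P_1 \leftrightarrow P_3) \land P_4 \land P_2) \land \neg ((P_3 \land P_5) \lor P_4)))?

P_1 | P_2 | P_3 | P_4 | P_5 | φ
--- | --- | --- | --- | --- | -
 T  |  T  |  T  |  T  |  T  | F
 T  |  T  |  T  |  T  |  F  | T
 T  |  T  |  T  |  F  |  T  | F
 T  |  T  |  T  |  F  |  F  | T
 T  |  T  |  F  |  T  |  T  | F
 T  |  T  |  F  |  T  |  F  | T
 T  |  T  |  F  |  F  |  T  | F
 T  |  T  |  F  |  F  |  F  | T
 T  |  F  |  T  |  T  |  T  | F
 T  |  F  |  T  |  T  |  F  | F
 T  |  F  |  T  |  F  |  T  | F
 T  |  F  |  T  |  F  |  F  | F
 T  |  F  |  F  |  T  |  T  | F
 T  |  F  |  F  |  T  |  F  | F
 T  |  F  |  F  |  F  |  T  | F
 T  |  F  |  F  |  F  |  F  | F
 F  |  T  |  T  |  T  |  T  | F
 F  |  T  |  T  |  T  |  F  | T
 F  |  T  |  T  |  F  |  T  | F
 F  |  T  |  T  |  F  |  F  | T
 F  |  T  |  F  |  T  |  T  | F
 F  |  T  |  F  |  T  |  F  | T
 F  |  T  |  F  |  F  |  T  | F
 F  |  T  |  F  |  F  |  F  | T
 F  |  F  |  T  |  T  |  T  | F
 F  |  F  |  T  |  T  |  F  | F
 F  |  F  |  T  |  F  |  T  | F
 F  |  F  |  T  |  F  |  F  | F
 F  |  F  |  F  |  T  |  T  | F
 F  |  F  |  F  |  T  |  F  | F
 F  |  F  |  F  |  F  |  T  | F
 F  |  F  |  F  |  F  |  F  | F
The formula is true on 8 of the 32 rows.

8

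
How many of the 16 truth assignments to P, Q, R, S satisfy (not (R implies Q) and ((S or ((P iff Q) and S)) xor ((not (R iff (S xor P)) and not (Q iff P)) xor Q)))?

1

P | Q | R | S || (R implies Q) | not (R implies Q) | (P iff Q) | ((P iff Q) and S) | (S or ((P iff Q) and S)) | (S xor P) | (R iff (S xor P)) | not (R iff (S xor P)) | (Q iff P) | not (Q iff P) | φ
T | T | T | T ||       T       |         F         |     T     |         T         |            T             |     F     |         F         |           T           |     T     |       F       | F
T | T | T | F ||       T       |         F         |     T     |         F         |            F             |     T     |         T         |           F           |     T     |       F       | F
T | T | F | T ||       T       |         F         |     T     |         T         |            T             |     F     |         T         |           F           |     T     |       F       | F
T | T | F | F ||       T       |         F         |     T     |         F         |            F             |     T     |         F         |           T           |     T     |       F       | F
T | F | T | T ||       F       |         T         |     F     |         F         |            T             |     F     |         F         |           T           |     F     |       T       | F
T | F | T | F ||       F       |         T         |     F     |         F         |            F             |     T     |         T         |           F           |     F     |       T       | F
T | F | F | T ||       T       |         F         |     F     |         F         |            T             |     F     |         T         |           F           |     F     |       T       | F
T | F | F | F ||       T       |         F         |     F     |         F         |            F             |     T     |         F         |           T           |     F     |       T       | F
F | T | T | T ||       T       |         F         |     F     |         F         |            T             |     T     |         T         |           F           |     F     |       T       | F
F | T | T | F ||       T       |         F         |     F     |         F         |            F             |     F     |         F         |           T           |     F     |       T       | F
F | T | F | T ||       T       |         F         |     F     |         F         |            T             |     T     |         F         |           T           |     F     |       T       | F
F | T | F | F ||       T       |         F         |     F     |         F         |            F             |     F     |         T         |           F           |     F     |       T       | F
F | F | T | T ||       F       |         T         |     T     |         T         |            T             |     T     |         T         |           F           |     T     |       F       | T
F | F | T | F ||       F       |         T         |     T     |         F         |            F             |     F     |         F         |           T           |     T     |       F       | F
F | F | F | T ||       T       |         F         |     T     |         T         |            T             |     T     |         F         |           T           |     T     |       F       | F
F | F | F | F ||       T       |         F         |     T     |         F         |            F             |     F     |         T         |           F           |     T     |       F       | F
The formula is true on 1 of the 16 rows.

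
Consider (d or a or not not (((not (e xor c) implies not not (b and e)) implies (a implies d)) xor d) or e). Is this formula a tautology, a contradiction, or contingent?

a  b  c  d  e  |  φ
F  F  F  F  F  |  T
F  F  F  F  T  |  T
F  F  F  T  F  |  T
F  F  F  T  T  |  T
F  F  T  F  F  |  T
F  F  T  F  T  |  T
F  F  T  T  F  |  T
F  F  T  T  T  |  T
F  T  F  F  F  |  T
F  T  F  F  T  |  T
F  T  F  T  F  |  T
F  T  F  T  T  |  T
F  T  T  F  F  |  T
F  T  T  F  T  |  T
F  T  T  T  F  |  T
F  T  T  T  T  |  T
T  F  F  F  F  |  T
T  F  F  F  T  |  T
T  F  F  T  F  |  T
T  F  F  T  T  |  T
T  F  T  F  F  |  T
T  F  T  F  T  |  T
T  F  T  T  F  |  T
T  F  T  T  T  |  T
T  T  F  F  F  |  T
T  T  F  F  T  |  T
T  T  F  T  F  |  T
T  T  F  T  T  |  T
T  T  T  F  F  |  T
T  T  T  F  T  |  T
T  T  T  T  F  |  T
T  T  T  T  T  |  T
Every row is T, so the formula is a tautology.

tautology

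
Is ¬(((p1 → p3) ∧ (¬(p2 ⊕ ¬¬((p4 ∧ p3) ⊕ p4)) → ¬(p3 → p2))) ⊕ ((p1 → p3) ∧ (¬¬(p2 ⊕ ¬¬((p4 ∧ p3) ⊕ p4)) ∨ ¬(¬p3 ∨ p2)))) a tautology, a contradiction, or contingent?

tautology

p1  p2  p3  p4  |  (p1 → p3)  (p4 ∧ p3)  ((p4 ∧ p3) ⊕ p4)  ¬((p4 ∧ p3) ⊕ p4)  ¬¬((p4 ∧ p3) ⊕ p4)  (p2 ⊕ ¬¬((p4 ∧ p3) ⊕ p4))  ¬(p2 ⊕ ¬¬((p4 ∧ p3) ⊕ p4))  (p3 → p2)  ¬(p3 → p2)  ¬¬(p2 ⊕ ¬¬((p4 ∧ p3) ⊕ p4))  ¬p3  (¬p3 ∨ p2)  ¬(¬p3 ∨ p2)  φ
1   1   1   1   |      1          1             0                  1                  0                       1                          0                   1          0                    1                0       1            0       1
1   1   1   0   |      1          0             0                  1                  0                       1                          0                   1          0                    1                0       1            0       1
1   1   0   1   |      0          0             1                  0                  1                       0                          1                   1          0                    0                1       1            0       1
1   1   0   0   |      0          0             0                  1                  0                       1                          0                   1          0                    1                1       1            0       1
1   0   1   1   |      1          1             0                  1                  0                       0                          1                   0          1                    0                0       0            1       1
1   0   1   0   |      1          0             0                  1                  0                       0                          1                   0          1                    0                0       0            1       1
1   0   0   1   |      0          0             1                  0                  1                       1                          0                   1          0                    1                1       1            0       1
1   0   0   0   |      0          0             0                  1                  0                       0                          1                   1          0                    0                1       1            0       1
0   1   1   1   |      1          1             0                  1                  0                       1                          0                   1          0                    1                0       1            0       1
0   1   1   0   |      1          0             0                  1                  0                       1                          0                   1          0                    1                0       1            0       1
0   1   0   1   |      1          0             1                  0                  1                       0                          1                   1          0                    0                1       1            0       1
0   1   0   0   |      1          0             0                  1                  0                       1                          0                   1          0                    1                1       1            0       1
0   0   1   1   |      1          1             0                  1                  0                       0                          1                   0          1                    0                0       0            1       1
0   0   1   0   |      1          0             0                  1                  0                       0                          1                   0          1                    0                0       0            1       1
0   0   0   1   |      1          0             1                  0                  1                       1                          0                   1          0                    1                1       1            0       1
0   0   0   0   |      1          0             0                  1                  0                       0                          1                   1          0                    0                1       1            0       1
Every row is 1, so the formula is a tautology.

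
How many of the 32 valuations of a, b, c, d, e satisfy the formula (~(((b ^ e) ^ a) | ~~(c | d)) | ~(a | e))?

11

a  b  c  d  e  |  φ
T  T  T  T  T  |  F
T  T  T  T  F  |  F
T  T  T  F  T  |  F
T  T  T  F  F  |  F
T  T  F  T  T  |  F
T  T  F  T  F  |  F
T  T  F  F  T  |  F
T  T  F  F  F  |  T
T  F  T  T  T  |  F
T  F  T  T  F  |  F
T  F  T  F  T  |  F
T  F  T  F  F  |  F
T  F  F  T  T  |  F
T  F  F  T  F  |  F
T  F  F  F  T  |  T
T  F  F  F  F  |  F
F  T  T  T  T  |  F
F  T  T  T  F  |  T
F  T  T  F  T  |  F
F  T  T  F  F  |  T
F  T  F  T  T  |  F
F  T  F  T  F  |  T
F  T  F  F  T  |  T
F  T  F  F  F  |  T
F  F  T  T  T  |  F
F  F  T  T  F  |  T
F  F  T  F  T  |  F
F  F  T  F  F  |  T
F  F  F  T  T  |  F
F  F  F  T  F  |  T
F  F  F  F  T  |  F
F  F  F  F  F  |  T
The formula is true on 11 of the 32 rows.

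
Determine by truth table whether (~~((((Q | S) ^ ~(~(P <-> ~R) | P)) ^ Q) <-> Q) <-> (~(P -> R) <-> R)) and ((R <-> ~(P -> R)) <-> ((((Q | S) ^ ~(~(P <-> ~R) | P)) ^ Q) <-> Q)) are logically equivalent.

P  Q  R  S  |  φ  ψ
F  F  F  F  |  T  T
F  F  F  T  |  F  F
F  F  T  F  |  T  T
F  F  T  T  |  F  F
F  T  F  F  |  F  F
F  T  F  T  |  F  F
F  T  T  F  |  F  F
F  T  T  T  |  F  F
T  F  F  F  |  F  F
T  F  F  T  |  T  T
T  F  T  F  |  F  F
T  F  T  T  |  T  T
T  T  F  F  |  T  T
T  T  F  T  |  T  T
T  T  T  F  |  T  T
T  T  T  T  |  T  T
The columns for φ and ψ agree on every row, so they are logically equivalent.

equivalent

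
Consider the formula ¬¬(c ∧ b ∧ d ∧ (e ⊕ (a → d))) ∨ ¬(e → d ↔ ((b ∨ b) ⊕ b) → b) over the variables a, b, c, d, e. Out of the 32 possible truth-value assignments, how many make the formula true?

10

a  b  c  d  e  |  φ
F  F  F  F  F  |  F
F  F  F  F  T  |  T
F  F  F  T  F  |  F
F  F  F  T  T  |  F
F  F  T  F  F  |  F
F  F  T  F  T  |  T
F  F  T  T  F  |  F
F  F  T  T  T  |  F
F  T  F  F  F  |  F
F  T  F  F  T  |  T
F  T  F  T  F  |  F
F  T  F  T  T  |  F
F  T  T  F  F  |  F
F  T  T  F  T  |  T
F  T  T  T  F  |  T
F  T  T  T  T  |  F
T  F  F  F  F  |  F
T  F  F  F  T  |  T
T  F  F  T  F  |  F
T  F  F  T  T  |  F
T  F  T  F  F  |  F
T  F  T  F  T  |  T
T  F  T  T  F  |  F
T  F  T  T  T  |  F
T  T  F  F  F  |  F
T  T  F  F  T  |  T
T  T  F  T  F  |  F
T  T  F  T  T  |  F
T  T  T  F  F  |  F
T  T  T  F  T  |  T
T  T  T  T  F  |  T
T  T  T  T  T  |  F
The formula is true on 10 of the 32 rows.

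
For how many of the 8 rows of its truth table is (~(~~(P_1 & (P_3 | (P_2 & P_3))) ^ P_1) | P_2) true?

P_1 | P_2 | P_3 || φ
 T  |  T  |  T  || T
 T  |  T  |  F  || T
 T  |  F  |  T  || T
 T  |  F  |  F  || F
 F  |  T  |  T  || T
 F  |  T  |  F  || T
 F  |  F  |  T  || T
 F  |  F  |  F  || T
The formula is true on 7 of the 8 rows.

7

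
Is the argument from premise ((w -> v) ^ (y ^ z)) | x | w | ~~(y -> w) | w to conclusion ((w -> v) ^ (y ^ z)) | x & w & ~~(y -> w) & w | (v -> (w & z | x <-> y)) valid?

no

x | y | z | w | v || φ | ψ
T | T | T | T | T || T | T
T | T | T | T | F || T | T
T | T | T | F | T || T | T
T | T | T | F | F || T | T
T | T | F | T | T || T | T
T | T | F | T | F || T | T
T | T | F | F | T || T | T
T | T | F | F | F || T | T
T | F | T | T | T || T | T
T | F | T | T | F || T | T
T | F | T | F | T || T | F
T | F | T | F | F || T | T
T | F | F | T | T || T | T
T | F | F | T | F || T | T
T | F | F | F | T || T | T
T | F | F | F | F || T | T
F | T | T | T | T || T | T
F | T | T | T | F || T | T
F | T | T | F | T || T | T
F | T | T | F | F || T | T
F | T | F | T | T || T | F
F | T | F | T | F || T | T
F | T | F | F | T || F | F
F | T | F | F | F || F | T
F | F | T | T | T || T | F
F | F | T | T | F || T | T
F | F | T | F | T || T | T
F | F | T | F | F || T | T
F | F | F | T | T || T | T
F | F | F | T | F || T | T
F | F | F | F | T || T | T
F | F | F | F | F || T | T
At x=T, y=F, z=T, w=F, v=T we have φ true but ψ false, so φ does not entail ψ.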